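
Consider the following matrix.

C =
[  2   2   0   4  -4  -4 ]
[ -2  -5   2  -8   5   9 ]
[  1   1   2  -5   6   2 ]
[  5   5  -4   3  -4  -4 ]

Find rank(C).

4

Row reduce to echelon form.
R2 ← R2 + R1: [0, -3, 2, -4, 1, 5]
R3 ← R3 − (1/2)·R1: [0, 0, 2, -7, 8, 4]
R4 ← R4 − (5/2)·R1: [0, 0, -4, -7, 6, 6]
R4 ← R4 + (2)·R3: [0, 0, 0, -21, 22, 14]
Echelon form has 4 nonzero rows, so rank(C) = 4.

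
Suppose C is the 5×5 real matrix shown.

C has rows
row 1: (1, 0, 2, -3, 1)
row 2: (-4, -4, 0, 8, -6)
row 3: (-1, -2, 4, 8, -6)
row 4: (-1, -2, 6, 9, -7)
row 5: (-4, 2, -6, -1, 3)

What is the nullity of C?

1

Row reduce to echelon form.
R2 ← R2 + (4)·R1: [0, -4, 8, -4, -2]
R3 ← R3 + R1: [0, -2, 6, 5, -5]
R4 ← R4 + R1: [0, -2, 8, 6, -6]
R5 ← R5 + (4)·R1: [0, 2, 2, -13, 7]
R3 ← R3 − (1/2)·R2: [0, 0, 2, 7, -4]
R4 ← R4 − (1/2)·R2: [0, 0, 4, 8, -5]
R5 ← R5 + (1/2)·R2: [0, 0, 6, -15, 6]
R4 ← R4 − (2)·R3: [0, 0, 0, -6, 3]
R5 ← R5 − (3)·R3: [0, 0, 0, -36, 18]
R5 ← R5 − (6)·R4: [0, 0, 0, 0, 0]
4 nonzero rows, so rank(C) = 4.
C has 5 columns; by rank–nullity, nullity = 5 − 4 = 1.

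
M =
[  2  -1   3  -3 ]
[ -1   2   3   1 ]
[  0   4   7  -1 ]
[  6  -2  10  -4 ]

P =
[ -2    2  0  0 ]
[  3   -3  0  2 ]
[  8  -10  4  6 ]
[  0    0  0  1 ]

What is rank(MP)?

3

First compute MP:
[[ 17, -23,  12,  13],
 [ 32, -38,  12,  23],
 [ 68, -82,  28,  49],
 [ 62, -82,  40,  52]]
Now row reduce the product.
R2 ← R2 − (32/17)·R1: [0, 90/17, -180/17, -25/17]
R3 ← R3 − (4)·R1: [0, 10, -20, -3]
R4 ← R4 − (62/17)·R1: [0, 32/17, -64/17, 78/17]
R3 ← R3 − (17/9)·R2: [0, 0, 0, -2/9]
R4 ← R4 − (16/45)·R2: [0, 0, 0, 46/9]
R4 ← R4 + (23)·R3: [0, 0, 0, 0]
3 nonzero rows, so rank(MP) = 3.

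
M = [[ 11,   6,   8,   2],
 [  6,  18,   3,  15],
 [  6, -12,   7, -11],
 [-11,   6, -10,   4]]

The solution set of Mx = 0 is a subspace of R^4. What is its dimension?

0

Row reduce to echelon form.
R2 ← R2 − (6/11)·R1: [0, 162/11, -15/11, 153/11]
R3 ← R3 − (6/11)·R1: [0, -168/11, 29/11, -133/11]
R4 ← R4 + R1: [0, 12, -2, 6]
R3 ← R3 + (28/27)·R2: [0, 0, 11/9, 7/3]
R4 ← R4 − (22/27)·R2: [0, 0, -8/9, -16/3]
R4 ← R4 + (8/11)·R3: [0, 0, 0, -40/11]
4 nonzero rows, so rank(M) = 4.
M has 4 columns; by rank–nullity, nullity = 4 − 4 = 0.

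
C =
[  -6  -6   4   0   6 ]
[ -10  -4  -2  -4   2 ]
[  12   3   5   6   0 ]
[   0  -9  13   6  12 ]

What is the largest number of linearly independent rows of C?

2

Row reduce to echelon form.
R2 ← R2 − (5/3)·R1: [0, 6, -26/3, -4, -8]
R3 ← R3 + (2)·R1: [0, -9, 13, 6, 12]
R3 ← R3 + (3/2)·R2: [0, 0, 0, 0, 0]
R4 ← R4 + (3/2)·R2: [0, 0, 0, 0, 0]
Echelon form has 2 nonzero rows, so rank(C) = 2.
The rank gives the maximum number of linearly independent rows: 2.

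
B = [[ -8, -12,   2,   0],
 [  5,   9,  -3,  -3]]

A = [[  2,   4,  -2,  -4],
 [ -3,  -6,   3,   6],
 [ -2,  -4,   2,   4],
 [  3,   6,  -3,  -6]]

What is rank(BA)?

First compute BA:
[[ 16,  32, -16, -32],
 [-20, -40,  20,  40]]
Now row reduce the product.
R2 ← R2 + (5/4)·R1: [0, 0, 0, 0]
1 nonzero row, so rank(BA) = 1.

1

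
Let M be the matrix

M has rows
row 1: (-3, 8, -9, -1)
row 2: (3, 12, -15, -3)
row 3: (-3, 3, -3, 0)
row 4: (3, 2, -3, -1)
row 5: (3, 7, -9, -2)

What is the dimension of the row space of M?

Row reduce to echelon form.
R2 ← R2 + R1: [0, 20, -24, -4]
R3 ← R3 − R1: [0, -5, 6, 1]
R4 ← R4 + R1: [0, 10, -12, -2]
R5 ← R5 + R1: [0, 15, -18, -3]
R3 ← R3 + (1/4)·R2: [0, 0, 0, 0]
R4 ← R4 − (1/2)·R2: [0, 0, 0, 0]
R5 ← R5 − (3/4)·R2: [0, 0, 0, 0]
Echelon form has 2 nonzero rows, so rank(M) = 2.
The row space has dimension equal to the rank: 2.

2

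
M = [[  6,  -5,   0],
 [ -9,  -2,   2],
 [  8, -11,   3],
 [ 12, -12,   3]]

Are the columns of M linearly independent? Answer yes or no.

yes

Row reduce M to echelon form.
R2 ← R2 + (3/2)·R1: [0, -19/2, 2]
R3 ← R3 − (4/3)·R1: [0, -13/3, 3]
R4 ← R4 − (2)·R1: [0, -2, 3]
R3 ← R3 − (26/57)·R2: [0, 0, 119/57]
R4 ← R4 − (4/19)·R2: [0, 0, 49/19]
R4 ← R4 − (21/17)·R3: [0, 0, 0]
3 pivots among 3 columns.
Every column is a pivot column, so the columns are linearly independent.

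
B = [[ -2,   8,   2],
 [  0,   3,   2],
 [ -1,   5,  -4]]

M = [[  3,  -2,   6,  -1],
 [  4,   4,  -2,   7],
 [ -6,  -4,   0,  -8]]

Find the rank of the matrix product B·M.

2

First compute BM:
[[ 14,  28, -28,  42],
 [  0,   4,  -6,   5],
 [ 41,  38, -16,  68]]
Now row reduce the product.
R3 ← R3 − (41/14)·R1: [0, -44, 66, -55]
R3 ← R3 + (11)·R2: [0, 0, 0, 0]
2 nonzero rows, so rank(BM) = 2.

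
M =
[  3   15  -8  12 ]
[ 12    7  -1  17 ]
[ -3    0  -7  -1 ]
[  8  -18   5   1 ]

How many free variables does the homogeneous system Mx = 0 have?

0

Row reduce to echelon form.
R2 ← R2 − (4)·R1: [0, -53, 31, -31]
R3 ← R3 + R1: [0, 15, -15, 11]
R4 ← R4 − (8/3)·R1: [0, -58, 79/3, -31]
R3 ← R3 + (15/53)·R2: [0, 0, -330/53, 118/53]
R4 ← R4 − (58/53)·R2: [0, 0, -1207/159, 155/53]
R4 ← R4 − (1207/990)·R3: [0, 0, 0, 104/495]
4 nonzero rows, so rank(M) = 4.
M has 4 columns; by rank–nullity, nullity = 4 − 4 = 0.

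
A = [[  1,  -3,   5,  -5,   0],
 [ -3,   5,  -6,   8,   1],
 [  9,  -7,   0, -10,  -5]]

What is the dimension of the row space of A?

Row reduce to echelon form.
R2 ← R2 + (3)·R1: [0, -4, 9, -7, 1]
R3 ← R3 − (9)·R1: [0, 20, -45, 35, -5]
R3 ← R3 + (5)·R2: [0, 0, 0, 0, 0]
Echelon form has 2 nonzero rows, so rank(A) = 2.
The row space has dimension equal to the rank: 2.

2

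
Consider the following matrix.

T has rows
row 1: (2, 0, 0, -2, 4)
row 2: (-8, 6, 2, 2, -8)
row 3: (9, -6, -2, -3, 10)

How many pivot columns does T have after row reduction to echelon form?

Row reduce to echelon form.
R2 ← R2 + (4)·R1: [0, 6, 2, -6, 8]
R3 ← R3 − (9/2)·R1: [0, -6, -2, 6, -8]
R3 ← R3 + R2: [0, 0, 0, 0, 0]
Echelon form has 2 nonzero rows, so rank(T) = 2.
Each nonzero row contributes one pivot column: 2 pivot columns.

2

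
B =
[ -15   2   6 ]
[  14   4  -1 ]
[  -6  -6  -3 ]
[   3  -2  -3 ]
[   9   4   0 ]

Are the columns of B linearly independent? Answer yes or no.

yes

Row reduce B to echelon form.
R2 ← R2 + (14/15)·R1: [0, 88/15, 23/5]
R3 ← R3 − (2/5)·R1: [0, -34/5, -27/5]
R4 ← R4 + (1/5)·R1: [0, -8/5, -9/5]
R5 ← R5 + (3/5)·R1: [0, 26/5, 18/5]
R3 ← R3 + (51/44)·R2: [0, 0, -3/44]
R4 ← R4 + (3/11)·R2: [0, 0, -6/11]
R5 ← R5 − (39/44)·R2: [0, 0, -21/44]
R4 ← R4 − (8)·R3: [0, 0, 0]
R5 ← R5 − (7)·R3: [0, 0, 0]
3 pivots among 3 columns.
Every column is a pivot column, so the columns are linearly independent.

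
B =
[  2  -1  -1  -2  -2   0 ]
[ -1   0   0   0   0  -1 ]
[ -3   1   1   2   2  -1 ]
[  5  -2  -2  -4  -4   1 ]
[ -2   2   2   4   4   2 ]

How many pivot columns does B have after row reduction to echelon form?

2

Row reduce to echelon form.
R2 ← R2 + (1/2)·R1: [0, -1/2, -1/2, -1, -1, -1]
R3 ← R3 + (3/2)·R1: [0, -1/2, -1/2, -1, -1, -1]
R4 ← R4 − (5/2)·R1: [0, 1/2, 1/2, 1, 1, 1]
R5 ← R5 + R1: [0, 1, 1, 2, 2, 2]
R3 ← R3 − R2: [0, 0, 0, 0, 0, 0]
R4 ← R4 + R2: [0, 0, 0, 0, 0, 0]
R5 ← R5 + (2)·R2: [0, 0, 0, 0, 0, 0]
Echelon form has 2 nonzero rows, so rank(B) = 2.
Each nonzero row contributes one pivot column: 2 pivot columns.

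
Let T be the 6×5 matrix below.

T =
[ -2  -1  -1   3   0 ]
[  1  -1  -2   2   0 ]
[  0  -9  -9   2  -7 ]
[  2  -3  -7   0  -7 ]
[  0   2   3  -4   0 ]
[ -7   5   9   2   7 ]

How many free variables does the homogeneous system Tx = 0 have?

Row reduce to echelon form.
R2 ← R2 + (1/2)·R1: [0, -3/2, -5/2, 7/2, 0]
R4 ← R4 + R1: [0, -4, -8, 3, -7]
R6 ← R6 − (7/2)·R1: [0, 17/2, 25/2, -17/2, 7]
R3 ← R3 − (6)·R2: [0, 0, 6, -19, -7]
R4 ← R4 − (8/3)·R2: [0, 0, -4/3, -19/3, -7]
R5 ← R5 + (4/3)·R2: [0, 0, -1/3, 2/3, 0]
R6 ← R6 + (17/3)·R2: [0, 0, -5/3, 34/3, 7]
R4 ← R4 + (2/9)·R3: [0, 0, 0, -95/9, -77/9]
R5 ← R5 + (1/18)·R3: [0, 0, 0, -7/18, -7/18]
R6 ← R6 + (5/18)·R3: [0, 0, 0, 109/18, 91/18]
R5 ← R5 − (7/190)·R4: [0, 0, 0, 0, -7/95]
R6 ← R6 + (109/190)·R4: [0, 0, 0, 0, 14/95]
R6 ← R6 + (2)·R5: [0, 0, 0, 0, 0]
5 nonzero rows, so rank(T) = 5.
T has 5 columns; by rank–nullity, nullity = 5 − 5 = 0.

0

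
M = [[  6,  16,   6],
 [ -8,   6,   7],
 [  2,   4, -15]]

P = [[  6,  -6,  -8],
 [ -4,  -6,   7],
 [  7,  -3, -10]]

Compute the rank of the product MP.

2

First compute MP:
[[ 14, -150,   4],
 [-23,  -9,  36],
 [-109,   9, 162]]
Now row reduce the product.
R2 ← R2 + (23/14)·R1: [0, -1788/7, 298/7]
R3 ← R3 + (109/14)·R1: [0, -8112/7, 1352/7]
R3 ← R3 − (676/149)·R2: [0, 0, 0]
2 nonzero rows, so rank(MP) = 2.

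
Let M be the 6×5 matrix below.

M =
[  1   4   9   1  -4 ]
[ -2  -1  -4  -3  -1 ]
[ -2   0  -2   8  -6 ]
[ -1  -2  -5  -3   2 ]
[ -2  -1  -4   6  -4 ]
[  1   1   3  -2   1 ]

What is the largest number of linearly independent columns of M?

Row reduce to echelon form.
R2 ← R2 + (2)·R1: [0, 7, 14, -1, -9]
R3 ← R3 + (2)·R1: [0, 8, 16, 10, -14]
R4 ← R4 + R1: [0, 2, 4, -2, -2]
R5 ← R5 + (2)·R1: [0, 7, 14, 8, -12]
R6 ← R6 − R1: [0, -3, -6, -3, 5]
R3 ← R3 − (8/7)·R2: [0, 0, 0, 78/7, -26/7]
R4 ← R4 − (2/7)·R2: [0, 0, 0, -12/7, 4/7]
R5 ← R5 − R2: [0, 0, 0, 9, -3]
R6 ← R6 + (3/7)·R2: [0, 0, 0, -24/7, 8/7]
R4 ← R4 + (2/13)·R3: [0, 0, 0, 0, 0]
R5 ← R5 − (21/26)·R3: [0, 0, 0, 0, 0]
R6 ← R6 + (4/13)·R3: [0, 0, 0, 0, 0]
Echelon form has 3 nonzero rows, so rank(M) = 3.
The rank gives the maximum number of linearly independent columns: 3.

3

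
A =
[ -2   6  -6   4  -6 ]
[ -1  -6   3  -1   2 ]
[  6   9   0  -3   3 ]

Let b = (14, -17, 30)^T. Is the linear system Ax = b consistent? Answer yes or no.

Row reduce the augmented matrix [A | b].
R2 ← R2 − (1/2)·R1: [0, -9, 6, -3, 5, -24]
R3 ← R3 + (3)·R1: [0, 27, -18, 9, -15, 72]
R3 ← R3 + (3)·R2: [0, 0, 0, 0, 0, 0]
The echelon form has 2 nonzero rows, and every pivot lies in the first 5 columns, so rank(A) = rank([A|b]) = 2.
The system is consistent.

yes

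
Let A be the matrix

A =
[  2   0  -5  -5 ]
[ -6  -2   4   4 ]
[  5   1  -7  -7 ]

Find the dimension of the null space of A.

2

Row reduce to echelon form.
R2 ← R2 + (3)·R1: [0, -2, -11, -11]
R3 ← R3 − (5/2)·R1: [0, 1, 11/2, 11/2]
R3 ← R3 + (1/2)·R2: [0, 0, 0, 0]
2 nonzero rows, so rank(A) = 2.
A has 4 columns; by rank–nullity, nullity = 4 − 2 = 2.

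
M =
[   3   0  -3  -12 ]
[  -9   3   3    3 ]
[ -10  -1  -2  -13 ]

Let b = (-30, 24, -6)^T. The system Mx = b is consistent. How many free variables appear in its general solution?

1

Row reduce the augmented matrix [M | b].
R2 ← R2 + (3)·R1: [0, 3, -6, -33, -66]
R3 ← R3 + (10/3)·R1: [0, -1, -12, -53, -106]
R3 ← R3 + (1/3)·R2: [0, 0, -14, -64, -128]
The echelon form has 3 nonzero rows, and every pivot lies in the first 4 columns, so rank(M) = rank([M|b]) = 3.
The system is consistent.
Free variables = (unknowns) − (rank) = 4 − 3 = 1.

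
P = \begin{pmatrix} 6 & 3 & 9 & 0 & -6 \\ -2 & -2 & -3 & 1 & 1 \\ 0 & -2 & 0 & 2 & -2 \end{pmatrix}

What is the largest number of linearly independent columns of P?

2

Row reduce to echelon form.
R2 ← R2 + (1/3)·R1: [0, -1, 0, 1, -1]
R3 ← R3 − (2)·R2: [0, 0, 0, 0, 0]
Echelon form has 2 nonzero rows, so rank(P) = 2.
The rank gives the maximum number of linearly independent columns: 2.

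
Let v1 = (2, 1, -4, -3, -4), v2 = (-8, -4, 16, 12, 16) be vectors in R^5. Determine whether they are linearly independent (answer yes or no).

no

Form the matrix with these vectors as rows and row reduce.
R2 ← R2 + (4)·R1: [0, 0, 0, 0, 0]
1 nonzero row, so the 2 vectors span a space of dimension 1.
Since 1 < 2, the vectors are linearly dependent.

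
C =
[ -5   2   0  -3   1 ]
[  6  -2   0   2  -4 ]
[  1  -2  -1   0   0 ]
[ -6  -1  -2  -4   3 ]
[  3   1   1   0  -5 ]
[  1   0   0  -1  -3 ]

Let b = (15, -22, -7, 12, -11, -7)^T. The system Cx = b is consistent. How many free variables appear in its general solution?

2

Row reduce the augmented matrix [C | b].
R2 ← R2 + (6/5)·R1: [0, 2/5, 0, -8/5, -14/5, -4]
R3 ← R3 + (1/5)·R1: [0, -8/5, -1, -3/5, 1/5, -4]
R4 ← R4 − (6/5)·R1: [0, -17/5, -2, -2/5, 9/5, -6]
R5 ← R5 + (3/5)·R1: [0, 11/5, 1, -9/5, -22/5, -2]
R6 ← R6 + (1/5)·R1: [0, 2/5, 0, -8/5, -14/5, -4]
R3 ← R3 + (4)·R2: [0, 0, -1, -7, -11, -20]
R4 ← R4 + (17/2)·R2: [0, 0, -2, -14, -22, -40]
R5 ← R5 − (11/2)·R2: [0, 0, 1, 7, 11, 20]
R6 ← R6 − R2: [0, 0, 0, 0, 0, 0]
R4 ← R4 − (2)·R3: [0, 0, 0, 0, 0, 0]
R5 ← R5 + R3: [0, 0, 0, 0, 0, 0]
The echelon form has 3 nonzero rows, and every pivot lies in the first 5 columns, so rank(C) = rank([C|b]) = 3.
The system is consistent.
Free variables = (unknowns) − (rank) = 5 − 3 = 2.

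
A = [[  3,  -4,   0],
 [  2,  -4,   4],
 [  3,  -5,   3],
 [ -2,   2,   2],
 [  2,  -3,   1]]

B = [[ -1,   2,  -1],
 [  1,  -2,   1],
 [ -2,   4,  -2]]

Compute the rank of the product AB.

First compute AB:
[[ -7,  14,  -7],
 [-14,  28, -14],
 [-14,  28, -14],
 [  0,   0,   0],
 [ -7,  14,  -7]]
Now row reduce the product.
R2 ← R2 − (2)·R1: [0, 0, 0]
R3 ← R3 − (2)·R1: [0, 0, 0]
R5 ← R5 − R1: [0, 0, 0]
1 nonzero row, so rank(AB) = 1.

1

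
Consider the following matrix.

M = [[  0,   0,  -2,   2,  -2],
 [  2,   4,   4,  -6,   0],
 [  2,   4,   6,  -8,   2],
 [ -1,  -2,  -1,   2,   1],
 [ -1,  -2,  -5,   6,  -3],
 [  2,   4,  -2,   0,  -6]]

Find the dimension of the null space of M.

3

Row reduce to echelon form.
Swap R1 ↔ R2
R3 ← R3 − R1: [0, 0, 2, -2, 2]
R4 ← R4 + (1/2)·R1: [0, 0, 1, -1, 1]
R5 ← R5 + (1/2)·R1: [0, 0, -3, 3, -3]
R6 ← R6 − R1: [0, 0, -6, 6, -6]
R3 ← R3 + R2: [0, 0, 0, 0, 0]
R4 ← R4 + (1/2)·R2: [0, 0, 0, 0, 0]
R5 ← R5 − (3/2)·R2: [0, 0, 0, 0, 0]
R6 ← R6 − (3)·R2: [0, 0, 0, 0, 0]
2 nonzero rows, so rank(M) = 2.
M has 5 columns; by rank–nullity, nullity = 5 − 2 = 3.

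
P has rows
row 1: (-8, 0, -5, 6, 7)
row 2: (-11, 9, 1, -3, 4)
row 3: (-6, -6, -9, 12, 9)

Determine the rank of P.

2

Row reduce to echelon form.
R2 ← R2 − (11/8)·R1: [0, 9, 63/8, -45/4, -45/8]
R3 ← R3 − (3/4)·R1: [0, -6, -21/4, 15/2, 15/4]
R3 ← R3 + (2/3)·R2: [0, 0, 0, 0, 0]
Echelon form has 2 nonzero rows, so rank(P) = 2.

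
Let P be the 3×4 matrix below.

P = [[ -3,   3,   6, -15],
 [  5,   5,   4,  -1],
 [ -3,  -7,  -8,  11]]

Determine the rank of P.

2

Row reduce to echelon form.
R2 ← R2 + (5/3)·R1: [0, 10, 14, -26]
R3 ← R3 − R1: [0, -10, -14, 26]
R3 ← R3 + R2: [0, 0, 0, 0]
Echelon form has 2 nonzero rows, so rank(P) = 2.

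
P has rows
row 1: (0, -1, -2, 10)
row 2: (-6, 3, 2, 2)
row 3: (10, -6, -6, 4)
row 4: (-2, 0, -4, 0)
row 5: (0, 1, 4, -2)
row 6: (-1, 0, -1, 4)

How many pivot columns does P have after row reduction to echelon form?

Row reduce to echelon form.
Swap R1 ↔ R2
R3 ← R3 + (5/3)·R1: [0, -1, -8/3, 22/3]
R4 ← R4 − (1/3)·R1: [0, -1, -14/3, -2/3]
R6 ← R6 − (1/6)·R1: [0, -1/2, -4/3, 11/3]
R3 ← R3 − R2: [0, 0, -2/3, -8/3]
R4 ← R4 − R2: [0, 0, -8/3, -32/3]
R5 ← R5 + R2: [0, 0, 2, 8]
R6 ← R6 − (1/2)·R2: [0, 0, -1/3, -4/3]
R4 ← R4 − (4)·R3: [0, 0, 0, 0]
R5 ← R5 + (3)·R3: [0, 0, 0, 0]
R6 ← R6 − (1/2)·R3: [0, 0, 0, 0]
Echelon form has 3 nonzero rows, so rank(P) = 3.
Each nonzero row contributes one pivot column: 3 pivot columns.

3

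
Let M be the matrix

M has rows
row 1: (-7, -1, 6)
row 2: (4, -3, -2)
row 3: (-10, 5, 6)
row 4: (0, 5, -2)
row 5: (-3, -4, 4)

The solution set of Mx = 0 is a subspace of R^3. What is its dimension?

Row reduce to echelon form.
R2 ← R2 + (4/7)·R1: [0, -25/7, 10/7]
R3 ← R3 − (10/7)·R1: [0, 45/7, -18/7]
R5 ← R5 − (3/7)·R1: [0, -25/7, 10/7]
R3 ← R3 + (9/5)·R2: [0, 0, 0]
R4 ← R4 + (7/5)·R2: [0, 0, 0]
R5 ← R5 − R2: [0, 0, 0]
2 nonzero rows, so rank(M) = 2.
M has 3 columns; by rank–nullity, nullity = 3 − 2 = 1.

1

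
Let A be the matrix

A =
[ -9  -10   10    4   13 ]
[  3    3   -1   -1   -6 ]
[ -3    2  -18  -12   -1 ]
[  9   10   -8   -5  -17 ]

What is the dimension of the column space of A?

3

Row reduce to echelon form.
R2 ← R2 + (1/3)·R1: [0, -1/3, 7/3, 1/3, -5/3]
R3 ← R3 − (1/3)·R1: [0, 16/3, -64/3, -40/3, -16/3]
R4 ← R4 + R1: [0, 0, 2, -1, -4]
R3 ← R3 + (16)·R2: [0, 0, 16, -8, -32]
R4 ← R4 − (1/8)·R3: [0, 0, 0, 0, 0]
Echelon form has 3 nonzero rows, so rank(A) = 3.
The column space has dimension equal to the rank: 3.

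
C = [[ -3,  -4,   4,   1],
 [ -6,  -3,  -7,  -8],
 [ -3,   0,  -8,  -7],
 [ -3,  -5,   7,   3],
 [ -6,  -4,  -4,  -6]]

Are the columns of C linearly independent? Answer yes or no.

Row reduce C to echelon form.
R2 ← R2 − (2)·R1: [0, 5, -15, -10]
R3 ← R3 − R1: [0, 4, -12, -8]
R4 ← R4 − R1: [0, -1, 3, 2]
R5 ← R5 − (2)·R1: [0, 4, -12, -8]
R3 ← R3 − (4/5)·R2: [0, 0, 0, 0]
R4 ← R4 + (1/5)·R2: [0, 0, 0, 0]
R5 ← R5 − (4/5)·R2: [0, 0, 0, 0]
2 pivots among 4 columns.
Only 2 < 4 pivot columns, so the columns are linearly dependent.

no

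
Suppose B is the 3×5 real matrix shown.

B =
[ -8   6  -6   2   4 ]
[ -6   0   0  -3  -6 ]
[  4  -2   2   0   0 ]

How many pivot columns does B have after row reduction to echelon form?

2

Row reduce to echelon form.
R2 ← R2 − (3/4)·R1: [0, -9/2, 9/2, -9/2, -9]
R3 ← R3 + (1/2)·R1: [0, 1, -1, 1, 2]
R3 ← R3 + (2/9)·R2: [0, 0, 0, 0, 0]
Echelon form has 2 nonzero rows, so rank(B) = 2.
Each nonzero row contributes one pivot column: 2 pivot columns.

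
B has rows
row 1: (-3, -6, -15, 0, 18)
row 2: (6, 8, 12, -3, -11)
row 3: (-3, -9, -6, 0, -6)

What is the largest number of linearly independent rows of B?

3

Row reduce to echelon form.
R2 ← R2 + (2)·R1: [0, -4, -18, -3, 25]
R3 ← R3 − R1: [0, -3, 9, 0, -24]
R3 ← R3 − (3/4)·R2: [0, 0, 45/2, 9/4, -171/4]
Echelon form has 3 nonzero rows, so rank(B) = 3.
The rank gives the maximum number of linearly independent rows: 3.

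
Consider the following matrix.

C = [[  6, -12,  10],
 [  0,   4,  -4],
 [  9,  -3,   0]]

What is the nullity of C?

Row reduce to echelon form.
R3 ← R3 − (3/2)·R1: [0, 15, -15]
R3 ← R3 − (15/4)·R2: [0, 0, 0]
2 nonzero rows, so rank(C) = 2.
C has 3 columns; by rank–nullity, nullity = 3 − 2 = 1.

1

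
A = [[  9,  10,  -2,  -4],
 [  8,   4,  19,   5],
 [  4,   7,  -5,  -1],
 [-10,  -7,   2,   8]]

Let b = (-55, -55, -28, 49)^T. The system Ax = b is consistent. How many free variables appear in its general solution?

0

Row reduce the augmented matrix [A | b].
R2 ← R2 − (8/9)·R1: [0, -44/9, 187/9, 77/9, -55/9]
R3 ← R3 − (4/9)·R1: [0, 23/9, -37/9, 7/9, -32/9]
R4 ← R4 + (10/9)·R1: [0, 37/9, -2/9, 32/9, -109/9]
R3 ← R3 + (23/44)·R2: [0, 0, 27/4, 21/4, -27/4]
R4 ← R4 + (37/44)·R2: [0, 0, 69/4, 43/4, -69/4]
R4 ← R4 − (23/9)·R3: [0, 0, 0, -8/3, 0]
The echelon form has 4 nonzero rows, and every pivot lies in the first 4 columns, so rank(A) = rank([A|b]) = 4.
The system is consistent.
Free variables = (unknowns) − (rank) = 4 − 4 = 0.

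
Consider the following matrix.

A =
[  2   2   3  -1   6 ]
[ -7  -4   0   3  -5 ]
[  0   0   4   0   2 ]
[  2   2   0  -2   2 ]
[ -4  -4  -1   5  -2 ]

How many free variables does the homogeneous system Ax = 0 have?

Row reduce to echelon form.
R2 ← R2 + (7/2)·R1: [0, 3, 21/2, -1/2, 16]
R4 ← R4 − R1: [0, 0, -3, -1, -4]
R5 ← R5 + (2)·R1: [0, 0, 5, 3, 10]
R4 ← R4 + (3/4)·R3: [0, 0, 0, -1, -5/2]
R5 ← R5 − (5/4)·R3: [0, 0, 0, 3, 15/2]
R5 ← R5 + (3)·R4: [0, 0, 0, 0, 0]
4 nonzero rows, so rank(A) = 4.
A has 5 columns; by rank–nullity, nullity = 5 − 4 = 1.

1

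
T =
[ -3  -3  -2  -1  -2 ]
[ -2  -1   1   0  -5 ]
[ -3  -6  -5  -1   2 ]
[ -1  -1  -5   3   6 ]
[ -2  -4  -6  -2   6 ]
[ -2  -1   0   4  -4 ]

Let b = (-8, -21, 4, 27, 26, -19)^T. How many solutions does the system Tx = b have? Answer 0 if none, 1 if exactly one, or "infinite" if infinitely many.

infinite

Row reduce the augmented matrix [T | b].
R2 ← R2 − (2/3)·R1: [0, 1, 7/3, 2/3, -11/3, -47/3]
R3 ← R3 − R1: [0, -3, -3, 0, 4, 12]
R4 ← R4 − (1/3)·R1: [0, 0, -13/3, 10/3, 20/3, 89/3]
R5 ← R5 − (2/3)·R1: [0, -2, -14/3, -4/3, 22/3, 94/3]
R6 ← R6 − (2/3)·R1: [0, 1, 4/3, 14/3, -8/3, -41/3]
R3 ← R3 + (3)·R2: [0, 0, 4, 2, -7, -35]
R5 ← R5 + (2)·R2: [0, 0, 0, 0, 0, 0]
R6 ← R6 − R2: [0, 0, -1, 4, 1, 2]
R4 ← R4 + (13/12)·R3: [0, 0, 0, 11/2, -11/12, -33/4]
R6 ← R6 + (1/4)·R3: [0, 0, 0, 9/2, -3/4, -27/4]
R6 ← R6 − (9/11)·R4: [0, 0, 0, 0, 0, 0]
The echelon form has 4 nonzero rows, and every pivot lies in the first 5 columns, so rank(T) = rank([T|b]) = 4.
The system is consistent.
rank = 4 < 5 unknowns, so there are infinitely many solutions.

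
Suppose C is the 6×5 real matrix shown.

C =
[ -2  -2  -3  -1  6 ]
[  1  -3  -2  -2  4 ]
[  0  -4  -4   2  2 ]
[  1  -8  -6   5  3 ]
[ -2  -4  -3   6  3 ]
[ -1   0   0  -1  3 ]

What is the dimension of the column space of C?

4

Row reduce to echelon form.
R2 ← R2 + (1/2)·R1: [0, -4, -7/2, -5/2, 7]
R4 ← R4 + (1/2)·R1: [0, -9, -15/2, 9/2, 6]
R5 ← R5 − R1: [0, -2, 0, 7, -3]
R6 ← R6 − (1/2)·R1: [0, 1, 3/2, -1/2, 0]
R3 ← R3 − R2: [0, 0, -1/2, 9/2, -5]
R4 ← R4 − (9/4)·R2: [0, 0, 3/8, 81/8, -39/4]
R5 ← R5 − (1/2)·R2: [0, 0, 7/4, 33/4, -13/2]
R6 ← R6 + (1/4)·R2: [0, 0, 5/8, -9/8, 7/4]
R4 ← R4 + (3/4)·R3: [0, 0, 0, 27/2, -27/2]
R5 ← R5 + (7/2)·R3: [0, 0, 0, 24, -24]
R6 ← R6 + (5/4)·R3: [0, 0, 0, 9/2, -9/2]
R5 ← R5 − (16/9)·R4: [0, 0, 0, 0, 0]
R6 ← R6 − (1/3)·R4: [0, 0, 0, 0, 0]
Echelon form has 4 nonzero rows, so rank(C) = 4.
The column space has dimension equal to the rank: 4.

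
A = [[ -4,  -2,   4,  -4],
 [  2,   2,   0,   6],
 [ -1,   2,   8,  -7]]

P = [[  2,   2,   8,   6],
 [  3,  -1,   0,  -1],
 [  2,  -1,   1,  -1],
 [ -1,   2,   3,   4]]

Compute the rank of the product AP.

3

First compute AP:
[[ -2, -18, -40, -42],
 [  4,  14,  34,  34],
 [ 27, -26, -21, -44]]
Now row reduce the product.
R2 ← R2 + (2)·R1: [0, -22, -46, -50]
R3 ← R3 + (27/2)·R1: [0, -269, -561, -611]
R3 ← R3 − (269/22)·R2: [0, 0, 16/11, 4/11]
3 nonzero rows, so rank(AP) = 3.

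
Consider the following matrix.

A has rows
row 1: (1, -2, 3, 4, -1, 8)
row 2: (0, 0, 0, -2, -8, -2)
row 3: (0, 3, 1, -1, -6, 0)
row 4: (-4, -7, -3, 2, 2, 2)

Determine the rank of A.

Row reduce to echelon form.
R4 ← R4 + (4)·R1: [0, -15, 9, 18, -2, 34]
Swap R2 ↔ R3
R4 ← R4 + (5)·R2: [0, 0, 14, 13, -32, 34]
Swap R3 ↔ R4
Echelon form has 4 nonzero rows, so rank(A) = 4.

4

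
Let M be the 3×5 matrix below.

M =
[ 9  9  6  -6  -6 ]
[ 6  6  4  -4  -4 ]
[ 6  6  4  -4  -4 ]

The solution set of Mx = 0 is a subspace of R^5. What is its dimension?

4

Row reduce to echelon form.
R2 ← R2 − (2/3)·R1: [0, 0, 0, 0, 0]
R3 ← R3 − (2/3)·R1: [0, 0, 0, 0, 0]
1 nonzero row, so rank(M) = 1.
M has 5 columns; by rank–nullity, nullity = 5 − 1 = 4.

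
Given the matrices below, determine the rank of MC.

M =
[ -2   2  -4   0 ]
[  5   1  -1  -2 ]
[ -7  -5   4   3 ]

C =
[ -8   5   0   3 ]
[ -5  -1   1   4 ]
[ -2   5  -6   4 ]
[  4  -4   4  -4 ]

3

First compute MC:
[[ 14, -32,  26, -14],
 [-51,  27,  -1,  23],
 [ 85, -22, -17, -37]]
Now row reduce the product.
R2 ← R2 + (51/14)·R1: [0, -627/7, 656/7, -28]
R3 ← R3 − (85/14)·R1: [0, 1206/7, -1224/7, 48]
R3 ← R3 + (402/209)·R2: [0, 0, 1128/209, -1224/209]
3 nonzero rows, so rank(MC) = 3.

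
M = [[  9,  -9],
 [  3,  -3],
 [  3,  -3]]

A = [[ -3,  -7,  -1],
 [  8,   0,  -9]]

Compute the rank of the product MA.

First compute MA:
[[-99, -63,  72],
 [-33, -21,  24],
 [-33, -21,  24]]
Now row reduce the product.
R2 ← R2 − (1/3)·R1: [0, 0, 0]
R3 ← R3 − (1/3)·R1: [0, 0, 0]
1 nonzero row, so rank(MA) = 1.

1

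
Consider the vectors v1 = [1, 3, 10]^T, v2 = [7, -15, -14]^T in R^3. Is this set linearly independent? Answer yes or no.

yes

Form the matrix with these vectors as rows and row reduce.
R2 ← R2 − (7)·R1: [0, -36, -84]
2 nonzero rows, so the 2 vectors span a space of dimension 2.
Since 2 = 2, the vectors are linearly independent.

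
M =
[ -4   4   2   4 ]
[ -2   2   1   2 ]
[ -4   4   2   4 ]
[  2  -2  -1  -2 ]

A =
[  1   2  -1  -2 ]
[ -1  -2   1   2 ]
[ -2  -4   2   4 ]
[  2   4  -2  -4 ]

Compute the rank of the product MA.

First compute MA:
[[ -4,  -8,   4,   8],
 [ -2,  -4,   2,   4],
 [ -4,  -8,   4,   8],
 [  2,   4,  -2,  -4]]
Now row reduce the product.
R2 ← R2 − (1/2)·R1: [0, 0, 0, 0]
R3 ← R3 − R1: [0, 0, 0, 0]
R4 ← R4 + (1/2)·R1: [0, 0, 0, 0]
1 nonzero row, so rank(MA) = 1.

1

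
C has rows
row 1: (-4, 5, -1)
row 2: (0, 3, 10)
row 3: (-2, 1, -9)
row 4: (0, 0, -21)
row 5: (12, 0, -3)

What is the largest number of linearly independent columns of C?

3

Row reduce to echelon form.
R3 ← R3 − (1/2)·R1: [0, -3/2, -17/2]
R5 ← R5 + (3)·R1: [0, 15, -6]
R3 ← R3 + (1/2)·R2: [0, 0, -7/2]
R5 ← R5 − (5)·R2: [0, 0, -56]
R4 ← R4 − (6)·R3: [0, 0, 0]
R5 ← R5 − (16)·R3: [0, 0, 0]
Echelon form has 3 nonzero rows, so rank(C) = 3.
The rank gives the maximum number of linearly independent columns: 3.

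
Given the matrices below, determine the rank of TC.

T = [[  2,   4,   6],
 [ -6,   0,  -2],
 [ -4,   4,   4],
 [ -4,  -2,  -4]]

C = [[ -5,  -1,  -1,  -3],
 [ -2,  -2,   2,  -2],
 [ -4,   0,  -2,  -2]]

2

First compute TC:
[[-42, -10,  -6, -26],
 [ 38,   6,  10,  22],
 [ -4,  -4,   4,  -4],
 [ 40,   8,   8,  24]]
Now row reduce the product.
R2 ← R2 + (19/21)·R1: [0, -64/21, 32/7, -32/21]
R3 ← R3 − (2/21)·R1: [0, -64/21, 32/7, -32/21]
R4 ← R4 + (20/21)·R1: [0, -32/21, 16/7, -16/21]
R3 ← R3 − R2: [0, 0, 0, 0]
R4 ← R4 − (1/2)·R2: [0, 0, 0, 0]
2 nonzero rows, so rank(TC) = 2.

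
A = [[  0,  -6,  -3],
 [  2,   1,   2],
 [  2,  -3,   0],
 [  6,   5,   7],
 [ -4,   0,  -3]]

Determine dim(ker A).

1

Row reduce to echelon form.
Swap R1 ↔ R2
R3 ← R3 − R1: [0, -4, -2]
R4 ← R4 − (3)·R1: [0, 2, 1]
R5 ← R5 + (2)·R1: [0, 2, 1]
R3 ← R3 − (2/3)·R2: [0, 0, 0]
R4 ← R4 + (1/3)·R2: [0, 0, 0]
R5 ← R5 + (1/3)·R2: [0, 0, 0]
2 nonzero rows, so rank(A) = 2.
A has 3 columns; by rank–nullity, nullity = 3 − 2 = 1.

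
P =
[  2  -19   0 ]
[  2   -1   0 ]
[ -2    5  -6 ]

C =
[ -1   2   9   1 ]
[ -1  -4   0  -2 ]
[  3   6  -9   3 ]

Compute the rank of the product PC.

First compute PC:
[[ 17,  80,  18,  40],
 [ -1,   8,  18,   4],
 [-21, -60,  36, -30]]
Now row reduce the product.
R2 ← R2 + (1/17)·R1: [0, 216/17, 324/17, 108/17]
R3 ← R3 + (21/17)·R1: [0, 660/17, 990/17, 330/17]
R3 ← R3 − (55/18)·R2: [0, 0, 0, 0]
2 nonzero rows, so rank(PC) = 2.

2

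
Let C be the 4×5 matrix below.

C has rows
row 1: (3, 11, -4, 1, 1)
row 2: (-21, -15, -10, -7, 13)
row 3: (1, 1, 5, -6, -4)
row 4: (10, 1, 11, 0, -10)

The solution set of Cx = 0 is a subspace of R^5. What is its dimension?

Row reduce to echelon form.
R2 ← R2 + (7)·R1: [0, 62, -38, 0, 20]
R3 ← R3 − (1/3)·R1: [0, -8/3, 19/3, -19/3, -13/3]
R4 ← R4 − (10/3)·R1: [0, -107/3, 73/3, -10/3, -40/3]
R3 ← R3 + (4/93)·R2: [0, 0, 437/93, -19/3, -323/93]
R4 ← R4 + (107/186)·R2: [0, 0, 230/93, -10/3, -170/93]
R4 ← R4 − (10/19)·R3: [0, 0, 0, 0, 0]
3 nonzero rows, so rank(C) = 3.
C has 5 columns; by rank–nullity, nullity = 5 − 3 = 2.

2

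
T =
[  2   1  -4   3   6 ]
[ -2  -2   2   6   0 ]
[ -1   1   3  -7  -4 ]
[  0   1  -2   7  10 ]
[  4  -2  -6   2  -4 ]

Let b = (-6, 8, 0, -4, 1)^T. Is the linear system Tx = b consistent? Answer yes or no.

Row reduce the augmented matrix [T | b].
R2 ← R2 + R1: [0, -1, -2, 9, 6, 2]
R3 ← R3 + (1/2)·R1: [0, 3/2, 1, -11/2, -1, -3]
R5 ← R5 − (2)·R1: [0, -4, 2, -4, -16, 13]
R3 ← R3 + (3/2)·R2: [0, 0, -2, 8, 8, 0]
R4 ← R4 + R2: [0, 0, -4, 16, 16, -2]
R5 ← R5 − (4)·R2: [0, 0, 10, -40, -40, 5]
R4 ← R4 − (2)·R3: [0, 0, 0, 0, 0, -2]
R5 ← R5 + (5)·R3: [0, 0, 0, 0, 0, 5]
R5 ← R5 + (5/2)·R4: [0, 0, 0, 0, 0, 0]
The echelon form has 4 nonzero rows; the last pivot sits in the augmented column, so rank(T) = 3 but rank([T|b]) = 4.
Since the ranks differ, the system is inconsistent.

no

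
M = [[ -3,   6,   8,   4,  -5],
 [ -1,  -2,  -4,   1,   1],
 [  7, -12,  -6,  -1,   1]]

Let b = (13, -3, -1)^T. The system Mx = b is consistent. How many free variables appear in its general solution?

2

Row reduce the augmented matrix [M | b].
R2 ← R2 − (1/3)·R1: [0, -4, -20/3, -1/3, 8/3, -22/3]
R3 ← R3 + (7/3)·R1: [0, 2, 38/3, 25/3, -32/3, 88/3]
R3 ← R3 + (1/2)·R2: [0, 0, 28/3, 49/6, -28/3, 77/3]
The echelon form has 3 nonzero rows, and every pivot lies in the first 5 columns, so rank(M) = rank([M|b]) = 3.
The system is consistent.
Free variables = (unknowns) − (rank) = 5 − 3 = 2.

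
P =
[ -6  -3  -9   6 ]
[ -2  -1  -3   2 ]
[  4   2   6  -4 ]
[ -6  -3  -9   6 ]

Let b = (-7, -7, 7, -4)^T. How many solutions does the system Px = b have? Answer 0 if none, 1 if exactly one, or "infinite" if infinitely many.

0

Row reduce the augmented matrix [P | b].
R2 ← R2 − (1/3)·R1: [0, 0, 0, 0, -14/3]
R3 ← R3 + (2/3)·R1: [0, 0, 0, 0, 7/3]
R4 ← R4 − R1: [0, 0, 0, 0, 3]
R3 ← R3 + (1/2)·R2: [0, 0, 0, 0, 0]
R4 ← R4 + (9/14)·R2: [0, 0, 0, 0, 0]
The echelon form has 2 nonzero rows; the last pivot sits in the augmented column, so rank(P) = 1 but rank([P|b]) = 2.
Since the ranks differ, the system is inconsistent.
It has no solutions.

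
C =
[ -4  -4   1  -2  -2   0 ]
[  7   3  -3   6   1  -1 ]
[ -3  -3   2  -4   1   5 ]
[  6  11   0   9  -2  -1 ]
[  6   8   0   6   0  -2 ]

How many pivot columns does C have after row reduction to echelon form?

5

Row reduce to echelon form.
R2 ← R2 + (7/4)·R1: [0, -4, -5/4, 5/2, -5/2, -1]
R3 ← R3 − (3/4)·R1: [0, 0, 5/4, -5/2, 5/2, 5]
R4 ← R4 + (3/2)·R1: [0, 5, 3/2, 6, -5, -1]
R5 ← R5 + (3/2)·R1: [0, 2, 3/2, 3, -3, -2]
R4 ← R4 + (5/4)·R2: [0, 0, -1/16, 73/8, -65/8, -9/4]
R5 ← R5 + (1/2)·R2: [0, 0, 7/8, 17/4, -17/4, -5/2]
R4 ← R4 + (1/20)·R3: [0, 0, 0, 9, -8, -2]
R5 ← R5 − (7/10)·R3: [0, 0, 0, 6, -6, -6]
R5 ← R5 − (2/3)·R4: [0, 0, 0, 0, -2/3, -14/3]
Echelon form has 5 nonzero rows, so rank(C) = 5.
Each nonzero row contributes one pivot column: 5 pivot columns.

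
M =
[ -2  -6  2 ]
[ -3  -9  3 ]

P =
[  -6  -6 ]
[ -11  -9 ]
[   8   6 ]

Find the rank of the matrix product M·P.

1

First compute MP:
[[ 94,  78],
 [141, 117]]
Now row reduce the product.
R2 ← R2 − (3/2)·R1: [0, 0]
1 nonzero row, so rank(MP) = 1.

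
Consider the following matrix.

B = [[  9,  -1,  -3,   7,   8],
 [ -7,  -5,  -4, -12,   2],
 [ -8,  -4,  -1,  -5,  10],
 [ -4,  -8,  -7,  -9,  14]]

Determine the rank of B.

Row reduce to echelon form.
R2 ← R2 + (7/9)·R1: [0, -52/9, -19/3, -59/9, 74/9]
R3 ← R3 + (8/9)·R1: [0, -44/9, -11/3, 11/9, 154/9]
R4 ← R4 + (4/9)·R1: [0, -76/9, -25/3, -53/9, 158/9]
R3 ← R3 − (11/13)·R2: [0, 0, 22/13, 88/13, 132/13]
R4 ← R4 − (19/13)·R2: [0, 0, 12/13, 48/13, 72/13]
R4 ← R4 − (6/11)·R3: [0, 0, 0, 0, 0]
Echelon form has 3 nonzero rows, so rank(B) = 3.

3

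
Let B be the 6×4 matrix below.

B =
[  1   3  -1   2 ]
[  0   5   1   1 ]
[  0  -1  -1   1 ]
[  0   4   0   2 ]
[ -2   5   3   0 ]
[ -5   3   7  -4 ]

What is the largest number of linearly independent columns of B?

3

Row reduce to echelon form.
R5 ← R5 + (2)·R1: [0, 11, 1, 4]
R6 ← R6 + (5)·R1: [0, 18, 2, 6]
R3 ← R3 + (1/5)·R2: [0, 0, -4/5, 6/5]
R4 ← R4 − (4/5)·R2: [0, 0, -4/5, 6/5]
R5 ← R5 − (11/5)·R2: [0, 0, -6/5, 9/5]
R6 ← R6 − (18/5)·R2: [0, 0, -8/5, 12/5]
R4 ← R4 − R3: [0, 0, 0, 0]
R5 ← R5 − (3/2)·R3: [0, 0, 0, 0]
R6 ← R6 − (2)·R3: [0, 0, 0, 0]
Echelon form has 3 nonzero rows, so rank(B) = 3.
The rank gives the maximum number of linearly independent columns: 3.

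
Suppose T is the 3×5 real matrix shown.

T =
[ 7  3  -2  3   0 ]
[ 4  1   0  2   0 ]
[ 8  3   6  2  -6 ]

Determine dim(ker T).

2

Row reduce to echelon form.
R2 ← R2 − (4/7)·R1: [0, -5/7, 8/7, 2/7, 0]
R3 ← R3 − (8/7)·R1: [0, -3/7, 58/7, -10/7, -6]
R3 ← R3 − (3/5)·R2: [0, 0, 38/5, -8/5, -6]
3 nonzero rows, so rank(T) = 3.
T has 5 columns; by rank–nullity, nullity = 5 − 3 = 2.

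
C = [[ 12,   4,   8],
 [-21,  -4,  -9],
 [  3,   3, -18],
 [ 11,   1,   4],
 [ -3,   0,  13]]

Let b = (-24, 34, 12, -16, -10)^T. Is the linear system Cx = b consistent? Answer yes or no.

yes

Row reduce the augmented matrix [C | b].
R2 ← R2 + (7/4)·R1: [0, 3, 5, -8]
R3 ← R3 − (1/4)·R1: [0, 2, -20, 18]
R4 ← R4 − (11/12)·R1: [0, -8/3, -10/3, 6]
R5 ← R5 + (1/4)·R1: [0, 1, 15, -16]
R3 ← R3 − (2/3)·R2: [0, 0, -70/3, 70/3]
R4 ← R4 + (8/9)·R2: [0, 0, 10/9, -10/9]
R5 ← R5 − (1/3)·R2: [0, 0, 40/3, -40/3]
R4 ← R4 + (1/21)·R3: [0, 0, 0, 0]
R5 ← R5 + (4/7)·R3: [0, 0, 0, 0]
The echelon form has 3 nonzero rows, and every pivot lies in the first 3 columns, so rank(C) = rank([C|b]) = 3.
The system is consistent.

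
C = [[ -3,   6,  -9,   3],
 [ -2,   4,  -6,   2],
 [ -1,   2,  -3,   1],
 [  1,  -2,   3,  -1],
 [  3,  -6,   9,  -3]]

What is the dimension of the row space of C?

Row reduce to echelon form.
R2 ← R2 − (2/3)·R1: [0, 0, 0, 0]
R3 ← R3 − (1/3)·R1: [0, 0, 0, 0]
R4 ← R4 + (1/3)·R1: [0, 0, 0, 0]
R5 ← R5 + R1: [0, 0, 0, 0]
Echelon form has 1 nonzero row, so rank(C) = 1.
The row space has dimension equal to the rank: 1.

1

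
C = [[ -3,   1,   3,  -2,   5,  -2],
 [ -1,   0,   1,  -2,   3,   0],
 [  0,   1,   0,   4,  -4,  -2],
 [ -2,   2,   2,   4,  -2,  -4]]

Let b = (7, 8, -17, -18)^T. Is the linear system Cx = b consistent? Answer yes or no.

yes

Row reduce the augmented matrix [C | b].
R2 ← R2 − (1/3)·R1: [0, -1/3, 0, -4/3, 4/3, 2/3, 17/3]
R4 ← R4 − (2/3)·R1: [0, 4/3, 0, 16/3, -16/3, -8/3, -68/3]
R3 ← R3 + (3)·R2: [0, 0, 0, 0, 0, 0, 0]
R4 ← R4 + (4)·R2: [0, 0, 0, 0, 0, 0, 0]
The echelon form has 2 nonzero rows, and every pivot lies in the first 6 columns, so rank(C) = rank([C|b]) = 2.
The system is consistent.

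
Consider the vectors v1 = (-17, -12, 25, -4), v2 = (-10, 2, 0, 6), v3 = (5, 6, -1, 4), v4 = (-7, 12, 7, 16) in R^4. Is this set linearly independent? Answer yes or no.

Form the matrix with these vectors as rows and row reduce.
R2 ← R2 − (10/17)·R1: [0, 154/17, -250/17, 142/17]
R3 ← R3 + (5/17)·R1: [0, 42/17, 108/17, 48/17]
R4 ← R4 − (7/17)·R1: [0, 288/17, -56/17, 300/17]
R3 ← R3 − (3/11)·R2: [0, 0, 114/11, 6/11]
R4 ← R4 − (144/77)·R2: [0, 0, 1864/77, 156/77]
R4 ← R4 − (932/399)·R3: [0, 0, 0, 100/133]
4 nonzero rows, so the 4 vectors span a space of dimension 4.
Since 4 = 4, the vectors are linearly independent.

yes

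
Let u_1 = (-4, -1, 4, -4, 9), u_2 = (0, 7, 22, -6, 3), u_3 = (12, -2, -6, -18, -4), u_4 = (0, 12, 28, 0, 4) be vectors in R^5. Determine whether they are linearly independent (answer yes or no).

Form the matrix with these vectors as rows and row reduce.
R3 ← R3 + (3)·R1: [0, -5, 6, -30, 23]
R3 ← R3 + (5/7)·R2: [0, 0, 152/7, -240/7, 176/7]
R4 ← R4 − (12/7)·R2: [0, 0, -68/7, 72/7, -8/7]
R4 ← R4 + (17/38)·R3: [0, 0, 0, -96/19, 192/19]
4 nonzero rows, so the 4 vectors span a space of dimension 4.
Since 4 = 4, the vectors are linearly independent.

yes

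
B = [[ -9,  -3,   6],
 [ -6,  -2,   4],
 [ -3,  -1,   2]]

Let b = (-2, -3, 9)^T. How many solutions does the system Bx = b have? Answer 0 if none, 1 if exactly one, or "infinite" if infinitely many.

Row reduce the augmented matrix [B | b].
R2 ← R2 − (2/3)·R1: [0, 0, 0, -5/3]
R3 ← R3 − (1/3)·R1: [0, 0, 0, 29/3]
R3 ← R3 + (29/5)·R2: [0, 0, 0, 0]
The echelon form has 2 nonzero rows; the last pivot sits in the augmented column, so rank(B) = 1 but rank([B|b]) = 2.
Since the ranks differ, the system is inconsistent.
It has no solutions.

0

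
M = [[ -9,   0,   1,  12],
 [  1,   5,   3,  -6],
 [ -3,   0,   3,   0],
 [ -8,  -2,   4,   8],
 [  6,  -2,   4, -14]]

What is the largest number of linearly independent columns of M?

Row reduce to echelon form.
R2 ← R2 + (1/9)·R1: [0, 5, 28/9, -14/3]
R3 ← R3 − (1/3)·R1: [0, 0, 8/3, -4]
R4 ← R4 − (8/9)·R1: [0, -2, 28/9, -8/3]
R5 ← R5 + (2/3)·R1: [0, -2, 14/3, -6]
R4 ← R4 + (2/5)·R2: [0, 0, 196/45, -68/15]
R5 ← R5 + (2/5)·R2: [0, 0, 266/45, -118/15]
R4 ← R4 − (49/30)·R3: [0, 0, 0, 2]
R5 ← R5 − (133/60)·R3: [0, 0, 0, 1]
R5 ← R5 − (1/2)·R4: [0, 0, 0, 0]
Echelon form has 4 nonzero rows, so rank(M) = 4.
The rank gives the maximum number of linearly independent columns: 4.

4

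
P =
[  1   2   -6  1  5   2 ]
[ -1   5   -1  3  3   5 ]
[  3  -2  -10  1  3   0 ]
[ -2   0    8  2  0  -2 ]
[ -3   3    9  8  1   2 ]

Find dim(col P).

4

Row reduce to echelon form.
R2 ← R2 + R1: [0, 7, -7, 4, 8, 7]
R3 ← R3 − (3)·R1: [0, -8, 8, -2, -12, -6]
R4 ← R4 + (2)·R1: [0, 4, -4, 4, 10, 2]
R5 ← R5 + (3)·R1: [0, 9, -9, 11, 16, 8]
R3 ← R3 + (8/7)·R2: [0, 0, 0, 18/7, -20/7, 2]
R4 ← R4 − (4/7)·R2: [0, 0, 0, 12/7, 38/7, -2]
R5 ← R5 − (9/7)·R2: [0, 0, 0, 41/7, 40/7, -1]
R4 ← R4 − (2/3)·R3: [0, 0, 0, 0, 22/3, -10/3]
R5 ← R5 − (41/18)·R3: [0, 0, 0, 0, 110/9, -50/9]
R5 ← R5 − (5/3)·R4: [0, 0, 0, 0, 0, 0]
Echelon form has 4 nonzero rows, so rank(P) = 4.
The column space has dimension equal to the rank: 4.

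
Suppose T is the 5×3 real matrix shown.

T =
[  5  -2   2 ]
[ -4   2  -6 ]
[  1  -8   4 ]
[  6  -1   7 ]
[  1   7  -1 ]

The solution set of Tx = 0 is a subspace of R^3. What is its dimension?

0

Row reduce to echelon form.
R2 ← R2 + (4/5)·R1: [0, 2/5, -22/5]
R3 ← R3 − (1/5)·R1: [0, -38/5, 18/5]
R4 ← R4 − (6/5)·R1: [0, 7/5, 23/5]
R5 ← R5 − (1/5)·R1: [0, 37/5, -7/5]
R3 ← R3 + (19)·R2: [0, 0, -80]
R4 ← R4 − (7/2)·R2: [0, 0, 20]
R5 ← R5 − (37/2)·R2: [0, 0, 80]
R4 ← R4 + (1/4)·R3: [0, 0, 0]
R5 ← R5 + R3: [0, 0, 0]
3 nonzero rows, so rank(T) = 3.
T has 3 columns; by rank–nullity, nullity = 3 − 3 = 0.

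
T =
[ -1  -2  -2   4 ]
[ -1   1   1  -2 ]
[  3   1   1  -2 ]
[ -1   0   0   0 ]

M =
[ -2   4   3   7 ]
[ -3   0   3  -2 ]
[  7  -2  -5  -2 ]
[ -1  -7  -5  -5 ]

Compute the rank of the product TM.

2

First compute TM:
[[-10, -28, -19, -19],
 [  8,   8,   5,  -1],
 [  0,  24,  17,  27],
 [  2,  -4,  -3,  -7]]
Now row reduce the product.
R2 ← R2 + (4/5)·R1: [0, -72/5, -51/5, -81/5]
R4 ← R4 + (1/5)·R1: [0, -48/5, -34/5, -54/5]
R3 ← R3 + (5/3)·R2: [0, 0, 0, 0]
R4 ← R4 − (2/3)·R2: [0, 0, 0, 0]
2 nonzero rows, so rank(TM) = 2.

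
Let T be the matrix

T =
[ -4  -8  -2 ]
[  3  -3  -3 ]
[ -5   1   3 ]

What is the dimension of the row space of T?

2

Row reduce to echelon form.
R2 ← R2 + (3/4)·R1: [0, -9, -9/2]
R3 ← R3 − (5/4)·R1: [0, 11, 11/2]
R3 ← R3 + (11/9)·R2: [0, 0, 0]
Echelon form has 2 nonzero rows, so rank(T) = 2.
The row space has dimension equal to the rank: 2.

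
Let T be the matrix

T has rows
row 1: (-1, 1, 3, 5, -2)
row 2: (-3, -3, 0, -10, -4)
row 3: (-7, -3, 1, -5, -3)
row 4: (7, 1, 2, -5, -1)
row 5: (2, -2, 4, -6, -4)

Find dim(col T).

5

Row reduce to echelon form.
R2 ← R2 − (3)·R1: [0, -6, -9, -25, 2]
R3 ← R3 − (7)·R1: [0, -10, -20, -40, 11]
R4 ← R4 + (7)·R1: [0, 8, 23, 30, -15]
R5 ← R5 + (2)·R1: [0, 0, 10, 4, -8]
R3 ← R3 − (5/3)·R2: [0, 0, -5, 5/3, 23/3]
R4 ← R4 + (4/3)·R2: [0, 0, 11, -10/3, -37/3]
R4 ← R4 + (11/5)·R3: [0, 0, 0, 1/3, 68/15]
R5 ← R5 + (2)·R3: [0, 0, 0, 22/3, 22/3]
R5 ← R5 − (22)·R4: [0, 0, 0, 0, -462/5]
Echelon form has 5 nonzero rows, so rank(T) = 5.
The column space has dimension equal to the rank: 5.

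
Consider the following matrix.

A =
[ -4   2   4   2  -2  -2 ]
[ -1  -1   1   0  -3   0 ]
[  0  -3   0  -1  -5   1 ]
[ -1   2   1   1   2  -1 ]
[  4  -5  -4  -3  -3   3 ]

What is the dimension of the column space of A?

2

Row reduce to echelon form.
R2 ← R2 − (1/4)·R1: [0, -3/2, 0, -1/2, -5/2, 1/2]
R4 ← R4 − (1/4)·R1: [0, 3/2, 0, 1/2, 5/2, -1/2]
R5 ← R5 + R1: [0, -3, 0, -1, -5, 1]
R3 ← R3 − (2)·R2: [0, 0, 0, 0, 0, 0]
R4 ← R4 + R2: [0, 0, 0, 0, 0, 0]
R5 ← R5 − (2)·R2: [0, 0, 0, 0, 0, 0]
Echelon form has 2 nonzero rows, so rank(A) = 2.
The column space has dimension equal to the rank: 2.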